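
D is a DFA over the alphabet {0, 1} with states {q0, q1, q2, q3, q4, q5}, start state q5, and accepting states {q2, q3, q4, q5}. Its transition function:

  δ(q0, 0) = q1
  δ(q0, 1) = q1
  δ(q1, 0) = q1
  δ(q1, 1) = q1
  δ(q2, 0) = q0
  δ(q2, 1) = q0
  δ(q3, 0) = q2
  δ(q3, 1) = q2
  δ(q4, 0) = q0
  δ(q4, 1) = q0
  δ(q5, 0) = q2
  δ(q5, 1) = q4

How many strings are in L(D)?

The useful subgraph on states {q2, q4, q5} is acyclic, so L(D) is finite; the longest accepting path visits 2 useful states, giving maximum string length 1.
Counting accepting paths from q5 by length: 1 of length 0, 2 of length 1. Total 3.

3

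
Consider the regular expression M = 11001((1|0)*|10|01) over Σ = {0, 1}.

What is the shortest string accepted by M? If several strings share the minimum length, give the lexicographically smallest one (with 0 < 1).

By inspection of the expression, no string of length less than 5 matches, and 11001 is the lexicographically first match of length 5.

11001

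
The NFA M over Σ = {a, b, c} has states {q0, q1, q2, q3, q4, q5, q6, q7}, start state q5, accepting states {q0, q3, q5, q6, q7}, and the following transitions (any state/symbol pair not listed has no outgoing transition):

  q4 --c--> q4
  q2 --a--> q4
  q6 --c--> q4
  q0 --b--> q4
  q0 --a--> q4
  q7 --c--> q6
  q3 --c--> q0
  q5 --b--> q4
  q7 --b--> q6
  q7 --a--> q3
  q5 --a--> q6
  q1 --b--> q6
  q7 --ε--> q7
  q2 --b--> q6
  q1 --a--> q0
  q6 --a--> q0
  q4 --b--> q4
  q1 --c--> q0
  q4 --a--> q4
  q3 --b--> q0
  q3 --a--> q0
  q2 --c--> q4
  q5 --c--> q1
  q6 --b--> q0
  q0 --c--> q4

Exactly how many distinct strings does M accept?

The useful subgraph on states {q0, q1, q5, q6} is acyclic, so L(M) is finite; the longest accepting path visits 4 useful states, giving maximum string length 3.
Counting accepting paths from q5 by length: 1 of length 0, 1 of length 1, 5 of length 2, 2 of length 3. Total 9.

9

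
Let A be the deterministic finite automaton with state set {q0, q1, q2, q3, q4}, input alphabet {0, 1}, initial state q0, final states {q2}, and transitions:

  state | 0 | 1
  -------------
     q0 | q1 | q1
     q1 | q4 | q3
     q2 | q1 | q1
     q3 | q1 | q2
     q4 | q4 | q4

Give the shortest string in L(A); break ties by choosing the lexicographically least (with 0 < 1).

A breadth-first search from q0 reaches an accepting state first via the path q0 → q1 → q3 → q2 on input 011.
No string of length < 3 is accepted (BFS exhausts all shorter strings without reaching an accepting state), and 011 is the lexicographically least accepting string of length 3.

011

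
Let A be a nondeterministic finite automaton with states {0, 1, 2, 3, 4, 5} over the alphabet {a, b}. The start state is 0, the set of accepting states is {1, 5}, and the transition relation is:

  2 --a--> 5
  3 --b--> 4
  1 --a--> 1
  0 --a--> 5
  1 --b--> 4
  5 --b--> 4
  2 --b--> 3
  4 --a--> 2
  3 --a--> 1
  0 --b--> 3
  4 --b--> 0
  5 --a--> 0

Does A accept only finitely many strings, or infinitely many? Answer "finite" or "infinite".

State 1 is reachable from the start and can reach an accepting state, and it lies on the cycle 1 → 1.
Traversing that cycle any number of times yields accepted strings of unbounded length, so the language is infinite.

infinite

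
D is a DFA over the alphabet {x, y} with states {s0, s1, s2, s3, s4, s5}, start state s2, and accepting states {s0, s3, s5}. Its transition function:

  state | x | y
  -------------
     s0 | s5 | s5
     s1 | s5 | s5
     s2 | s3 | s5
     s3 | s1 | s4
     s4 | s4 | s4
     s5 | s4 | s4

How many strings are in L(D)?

The useful subgraph on states {s1, s2, s3, s5} is acyclic, so L(D) is finite; the longest accepting path visits 4 useful states, giving maximum string length 3.
Counting accepting paths from s2 by length: 2 of length 1, 2 of length 3. Total 4.

4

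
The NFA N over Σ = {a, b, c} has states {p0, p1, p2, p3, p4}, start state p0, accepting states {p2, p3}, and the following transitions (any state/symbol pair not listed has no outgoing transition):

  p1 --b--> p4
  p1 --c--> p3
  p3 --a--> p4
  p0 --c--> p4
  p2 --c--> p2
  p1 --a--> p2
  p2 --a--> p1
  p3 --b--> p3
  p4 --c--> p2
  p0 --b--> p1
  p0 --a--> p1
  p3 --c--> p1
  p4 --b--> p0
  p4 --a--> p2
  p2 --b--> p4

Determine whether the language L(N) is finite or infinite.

State p1 is reachable from the start and can reach an accepting state, and it lies on the cycle p1 → p2 → p1.
Traversing that cycle any number of times yields accepted strings of unbounded length, so the language is infinite.

infinite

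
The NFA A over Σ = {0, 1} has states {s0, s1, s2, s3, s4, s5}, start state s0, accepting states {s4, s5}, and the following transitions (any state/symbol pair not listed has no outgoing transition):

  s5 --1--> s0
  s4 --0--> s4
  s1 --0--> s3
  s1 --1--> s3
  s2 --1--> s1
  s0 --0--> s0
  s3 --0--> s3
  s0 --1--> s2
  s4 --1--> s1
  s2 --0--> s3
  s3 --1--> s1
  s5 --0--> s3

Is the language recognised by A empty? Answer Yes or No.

Yes

The states reachable from the start state are {s0, s1, s2, s3}.
None of the accepting states {s4, s5} is reachable, so no string is accepted and L(A) = ∅.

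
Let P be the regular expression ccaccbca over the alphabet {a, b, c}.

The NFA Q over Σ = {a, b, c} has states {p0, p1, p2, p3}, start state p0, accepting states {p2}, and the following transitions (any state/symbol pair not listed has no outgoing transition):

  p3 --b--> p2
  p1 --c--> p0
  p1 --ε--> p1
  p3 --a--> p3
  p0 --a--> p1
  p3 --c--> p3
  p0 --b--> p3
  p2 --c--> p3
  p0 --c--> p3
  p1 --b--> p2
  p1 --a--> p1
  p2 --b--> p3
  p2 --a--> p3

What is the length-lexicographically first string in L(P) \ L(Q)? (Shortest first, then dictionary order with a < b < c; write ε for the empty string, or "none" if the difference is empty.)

ccaccbca

The string ccaccbca is accepted by P but not by Q.
No shorter string lies in the difference, and ccaccbca is the lexicographically first length-8 string in L(P) \ L(Q).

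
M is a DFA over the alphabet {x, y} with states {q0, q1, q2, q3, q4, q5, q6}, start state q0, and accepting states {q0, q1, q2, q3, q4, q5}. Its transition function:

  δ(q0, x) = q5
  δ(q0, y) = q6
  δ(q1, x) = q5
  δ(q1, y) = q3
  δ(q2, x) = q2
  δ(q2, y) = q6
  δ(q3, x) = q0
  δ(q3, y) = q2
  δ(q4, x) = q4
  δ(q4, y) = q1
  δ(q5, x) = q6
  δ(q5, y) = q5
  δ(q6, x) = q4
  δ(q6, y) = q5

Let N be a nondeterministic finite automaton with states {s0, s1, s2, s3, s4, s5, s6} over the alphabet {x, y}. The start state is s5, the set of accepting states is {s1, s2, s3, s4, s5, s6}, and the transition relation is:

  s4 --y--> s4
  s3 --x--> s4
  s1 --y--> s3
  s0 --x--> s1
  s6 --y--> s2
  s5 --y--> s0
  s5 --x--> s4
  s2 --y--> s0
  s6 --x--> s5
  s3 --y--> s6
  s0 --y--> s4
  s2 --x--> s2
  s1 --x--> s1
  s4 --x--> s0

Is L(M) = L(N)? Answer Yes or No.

Yes

Exploring the product automaton M × N from the start pair (q0, s5), following both machines on each input symbol, reaches 7 state pairs: (q0, s5), (q5, s4), (q6, s0), (q4, s1), (q1, s3), (q3, s6), (q2, s2).
M accepts in {q0, q1, q2, q3, q4, q5} and N accepts in {s1, s2, s3, s4, s5, s6}. In every reachable pair the two components are either both accepting — (q0, s5), (q5, s4), (q4, s1), (q1, s3), (q3, s6), (q2, s2) — or both non-accepting, so no string is accepted by exactly one of the machines: L(M) \ L(N) and L(N) \ L(M) are both empty.
Hence every string is accepted by M iff it is accepted by N, and the two languages coincide.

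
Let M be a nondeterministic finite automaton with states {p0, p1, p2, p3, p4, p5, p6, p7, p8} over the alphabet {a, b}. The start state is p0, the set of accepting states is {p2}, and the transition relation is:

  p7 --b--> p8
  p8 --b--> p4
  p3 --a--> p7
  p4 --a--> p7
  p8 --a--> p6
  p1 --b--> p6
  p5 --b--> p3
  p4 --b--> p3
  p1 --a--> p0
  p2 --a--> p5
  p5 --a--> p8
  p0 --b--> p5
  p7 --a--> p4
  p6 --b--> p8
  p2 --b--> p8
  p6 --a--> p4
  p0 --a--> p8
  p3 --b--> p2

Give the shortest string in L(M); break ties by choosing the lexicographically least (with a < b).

A breadth-first search from p0 reaches an accepting state first via the path p0 → p5 → p3 → p2 on input bbb.
No string of length < 3 is accepted (BFS exhausts all shorter strings without reaching an accepting state), and bbb is the lexicographically least accepting string of length 3.

bbb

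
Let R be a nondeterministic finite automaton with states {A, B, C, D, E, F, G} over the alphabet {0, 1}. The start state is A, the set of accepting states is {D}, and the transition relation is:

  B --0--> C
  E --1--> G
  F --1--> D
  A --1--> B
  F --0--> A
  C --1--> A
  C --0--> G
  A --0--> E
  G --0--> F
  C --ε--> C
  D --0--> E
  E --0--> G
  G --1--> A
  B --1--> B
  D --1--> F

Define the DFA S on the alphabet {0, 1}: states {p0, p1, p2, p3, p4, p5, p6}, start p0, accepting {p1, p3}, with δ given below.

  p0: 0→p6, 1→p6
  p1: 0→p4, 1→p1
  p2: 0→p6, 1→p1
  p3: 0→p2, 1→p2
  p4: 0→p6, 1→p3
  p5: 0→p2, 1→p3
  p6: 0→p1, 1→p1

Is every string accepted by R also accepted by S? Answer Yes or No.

Exploring the product automaton R × S from the start pair (A, p0), following both machines on each input symbol, reaches 28 state pairs: (A, p0), (E, p6), (B, p6), (G, p1), (C, p1), (B, p1), (F, p4), (A, p1), (G, p4), (C, p4), (A, p6), (D, p3), (E, p4), (F, p6), (A, p3), (G, p6), (E, p1), (E, p2), (F, p2), (G, p3), (D, p1), (B, p2), (F, p1), (A, p2), (C, p6), (A, p4), (B, p3), (C, p2).
R accepts in {D} and S accepts in {p1, p3}. The reachable pairs whose R-component is accepting are (D, p3), (D, p1); in each of them the S-component is accepting too, so the product for L(R) \ L(S) (R-component accepting, S-component rejecting) has no reachable accepting pair and the difference is empty.
Hence every string in L(R) is also in L(S).

Yes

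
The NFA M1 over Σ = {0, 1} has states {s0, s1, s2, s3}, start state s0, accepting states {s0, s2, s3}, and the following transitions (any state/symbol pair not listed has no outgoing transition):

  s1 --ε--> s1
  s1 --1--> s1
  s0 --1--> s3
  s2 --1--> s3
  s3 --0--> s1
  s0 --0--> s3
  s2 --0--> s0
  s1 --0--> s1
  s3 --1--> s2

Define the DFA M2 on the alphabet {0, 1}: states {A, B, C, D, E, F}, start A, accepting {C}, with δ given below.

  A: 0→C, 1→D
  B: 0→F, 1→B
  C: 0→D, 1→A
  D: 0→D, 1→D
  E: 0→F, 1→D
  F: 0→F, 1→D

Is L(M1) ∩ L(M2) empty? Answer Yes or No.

No

The string 0 is accepted by both M1 and M2.
Hence L(M1) ∩ L(M2) ≠ ∅.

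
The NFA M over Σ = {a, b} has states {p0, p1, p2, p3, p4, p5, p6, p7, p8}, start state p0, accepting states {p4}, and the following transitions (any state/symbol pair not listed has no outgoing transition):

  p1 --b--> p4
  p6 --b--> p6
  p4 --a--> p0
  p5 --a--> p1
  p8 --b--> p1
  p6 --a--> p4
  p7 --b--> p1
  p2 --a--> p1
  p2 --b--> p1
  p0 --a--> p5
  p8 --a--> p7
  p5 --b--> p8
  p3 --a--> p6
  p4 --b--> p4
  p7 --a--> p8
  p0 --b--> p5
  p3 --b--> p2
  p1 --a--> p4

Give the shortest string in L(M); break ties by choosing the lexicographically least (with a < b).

A breadth-first search from p0 reaches an accepting state first via the path p0 → p5 → p1 → p4 on input aaa.
No string of length < 3 is accepted (BFS exhausts all shorter strings without reaching an accepting state), and aaa is the lexicographically least accepting string of length 3.

aaa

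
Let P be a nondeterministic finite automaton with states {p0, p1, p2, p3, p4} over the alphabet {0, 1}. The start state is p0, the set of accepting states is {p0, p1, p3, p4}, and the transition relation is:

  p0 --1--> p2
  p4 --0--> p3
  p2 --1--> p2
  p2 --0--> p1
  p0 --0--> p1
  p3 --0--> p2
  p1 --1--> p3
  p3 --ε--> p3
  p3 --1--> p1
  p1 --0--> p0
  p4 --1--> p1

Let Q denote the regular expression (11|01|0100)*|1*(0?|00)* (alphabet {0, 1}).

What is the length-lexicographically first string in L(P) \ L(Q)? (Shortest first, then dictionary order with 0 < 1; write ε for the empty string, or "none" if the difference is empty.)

The string 011 is accepted by P but not by Q.
No shorter string lies in the difference, and 011 is the lexicographically first length-3 string in L(P) \ L(Q).

011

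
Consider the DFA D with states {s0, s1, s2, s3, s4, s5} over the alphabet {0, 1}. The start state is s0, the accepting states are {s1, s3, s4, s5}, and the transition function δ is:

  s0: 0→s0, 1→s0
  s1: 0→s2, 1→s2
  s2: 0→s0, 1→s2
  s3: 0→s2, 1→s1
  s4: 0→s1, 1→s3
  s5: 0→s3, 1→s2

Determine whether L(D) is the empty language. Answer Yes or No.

The states reachable from the start state are {s0}.
None of the accepting states {s1, s3, s4, s5} is reachable, so no string is accepted and L(D) = ∅.

Yes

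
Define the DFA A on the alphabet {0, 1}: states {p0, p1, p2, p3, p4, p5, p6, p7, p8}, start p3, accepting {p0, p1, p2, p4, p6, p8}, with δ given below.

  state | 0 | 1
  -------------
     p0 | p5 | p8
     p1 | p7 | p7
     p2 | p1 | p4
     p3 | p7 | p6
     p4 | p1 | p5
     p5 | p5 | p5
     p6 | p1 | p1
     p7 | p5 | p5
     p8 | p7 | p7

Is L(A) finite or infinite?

finite

The useful states (reachable from p3 and able to reach an accepting state) are {p1, p3, p6}.
Restricted to these states the transition graph has no cycle, so every accepting path has bounded length and L is finite.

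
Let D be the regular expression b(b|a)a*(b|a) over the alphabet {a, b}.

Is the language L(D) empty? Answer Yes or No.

No

The string baa matches the expression, so it belongs to L(D).
Since L(D) contains at least one string, it is not empty.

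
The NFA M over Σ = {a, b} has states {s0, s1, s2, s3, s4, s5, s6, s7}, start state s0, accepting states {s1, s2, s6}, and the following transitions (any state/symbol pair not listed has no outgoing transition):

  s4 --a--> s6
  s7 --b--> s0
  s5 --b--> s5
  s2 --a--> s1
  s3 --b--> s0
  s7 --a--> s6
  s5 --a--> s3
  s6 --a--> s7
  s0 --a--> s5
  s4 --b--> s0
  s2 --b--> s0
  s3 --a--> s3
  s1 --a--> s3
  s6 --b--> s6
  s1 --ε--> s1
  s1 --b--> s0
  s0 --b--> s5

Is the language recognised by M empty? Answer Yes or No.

Yes

The states reachable from the start state are {s0, s3, s5}.
None of the accepting states {s1, s2, s6} is reachable, so no string is accepted and L(M) = ∅.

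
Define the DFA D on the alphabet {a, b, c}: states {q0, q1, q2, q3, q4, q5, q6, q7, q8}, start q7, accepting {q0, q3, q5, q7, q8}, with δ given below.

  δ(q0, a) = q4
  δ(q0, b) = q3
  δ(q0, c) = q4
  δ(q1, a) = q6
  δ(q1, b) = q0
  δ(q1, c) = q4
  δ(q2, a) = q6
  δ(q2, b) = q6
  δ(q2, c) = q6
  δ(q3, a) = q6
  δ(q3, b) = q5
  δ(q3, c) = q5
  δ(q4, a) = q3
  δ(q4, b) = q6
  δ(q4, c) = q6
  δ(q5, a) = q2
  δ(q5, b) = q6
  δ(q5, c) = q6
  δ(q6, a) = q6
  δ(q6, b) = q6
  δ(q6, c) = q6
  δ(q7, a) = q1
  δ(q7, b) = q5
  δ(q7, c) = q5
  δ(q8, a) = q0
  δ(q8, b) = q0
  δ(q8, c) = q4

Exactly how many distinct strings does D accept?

The useful subgraph on states {q0, q1, q3, q4, q5, q7} is acyclic, so L(D) is finite; the longest accepting path visits 6 useful states, giving maximum string length 5.
Counting accepting paths from q7 by length: 1 of length 0, 2 of length 1, 1 of length 2, 2 of length 3, 6 of length 4, 4 of length 5. Total 16.

16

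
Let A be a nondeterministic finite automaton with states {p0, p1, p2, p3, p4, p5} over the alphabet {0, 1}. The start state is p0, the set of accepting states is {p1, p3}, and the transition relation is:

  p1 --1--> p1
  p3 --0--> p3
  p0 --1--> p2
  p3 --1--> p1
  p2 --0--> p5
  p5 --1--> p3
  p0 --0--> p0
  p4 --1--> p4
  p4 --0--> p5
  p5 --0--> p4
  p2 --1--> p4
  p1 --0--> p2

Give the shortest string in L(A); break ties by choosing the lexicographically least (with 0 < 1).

101

A breadth-first search from p0 reaches an accepting state first via the path p0 → p2 → p5 → p3 on input 101.
No string of length < 3 is accepted (BFS exhausts all shorter strings without reaching an accepting state), and 101 is the lexicographically least accepting string of length 3.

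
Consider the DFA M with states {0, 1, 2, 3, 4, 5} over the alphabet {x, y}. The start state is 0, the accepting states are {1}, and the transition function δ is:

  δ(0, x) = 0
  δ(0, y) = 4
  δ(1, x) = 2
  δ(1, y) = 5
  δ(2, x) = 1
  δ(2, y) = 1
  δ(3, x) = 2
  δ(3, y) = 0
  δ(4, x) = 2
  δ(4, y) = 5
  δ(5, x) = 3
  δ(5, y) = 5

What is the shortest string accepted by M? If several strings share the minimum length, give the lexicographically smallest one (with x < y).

A breadth-first search from 0 reaches an accepting state first via the path 0 → 4 → 2 → 1 on input yxx.
No string of length < 3 is accepted (BFS exhausts all shorter strings without reaching an accepting state), and yxx is the lexicographically least accepting string of length 3.

yxx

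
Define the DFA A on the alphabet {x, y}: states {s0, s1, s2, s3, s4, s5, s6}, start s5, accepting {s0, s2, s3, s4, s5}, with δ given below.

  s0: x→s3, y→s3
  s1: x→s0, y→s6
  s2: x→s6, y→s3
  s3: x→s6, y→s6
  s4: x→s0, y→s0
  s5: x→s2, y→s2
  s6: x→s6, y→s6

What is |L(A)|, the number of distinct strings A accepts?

The useful subgraph on states {s2, s3, s5} is acyclic, so L(A) is finite; the longest accepting path visits 3 useful states, giving maximum string length 2.
Counting accepting paths from s5 by length: 1 of length 0, 2 of length 1, 2 of length 2. Total 5.

5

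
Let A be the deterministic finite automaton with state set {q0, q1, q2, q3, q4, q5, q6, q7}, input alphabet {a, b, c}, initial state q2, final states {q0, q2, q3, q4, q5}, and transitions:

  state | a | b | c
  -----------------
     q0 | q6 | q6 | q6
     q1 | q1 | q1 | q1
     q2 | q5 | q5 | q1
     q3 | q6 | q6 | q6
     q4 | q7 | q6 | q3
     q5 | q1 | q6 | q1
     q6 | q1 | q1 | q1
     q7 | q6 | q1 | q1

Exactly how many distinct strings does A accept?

3

The useful subgraph on states {q2, q5} is acyclic, so L(A) is finite; the longest accepting path visits 2 useful states, giving maximum string length 1.
Counting accepting paths from q2 by length: 1 of length 0, 2 of length 1. Total 3.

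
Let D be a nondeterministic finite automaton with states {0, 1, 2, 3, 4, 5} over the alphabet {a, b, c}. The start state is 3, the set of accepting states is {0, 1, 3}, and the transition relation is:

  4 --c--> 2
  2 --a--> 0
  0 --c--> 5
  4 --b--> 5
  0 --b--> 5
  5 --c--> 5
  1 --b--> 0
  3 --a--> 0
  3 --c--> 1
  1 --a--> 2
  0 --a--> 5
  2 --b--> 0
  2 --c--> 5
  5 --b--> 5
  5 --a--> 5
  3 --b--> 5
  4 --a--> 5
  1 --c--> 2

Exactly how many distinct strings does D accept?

8

The useful subgraph on states {0, 1, 2, 3} is acyclic, so L(D) is finite; the longest accepting path visits 4 useful states, giving maximum string length 3.
Counting accepting paths from 3 by length: 1 of length 0, 2 of length 1, 1 of length 2, 4 of length 3. Total 8.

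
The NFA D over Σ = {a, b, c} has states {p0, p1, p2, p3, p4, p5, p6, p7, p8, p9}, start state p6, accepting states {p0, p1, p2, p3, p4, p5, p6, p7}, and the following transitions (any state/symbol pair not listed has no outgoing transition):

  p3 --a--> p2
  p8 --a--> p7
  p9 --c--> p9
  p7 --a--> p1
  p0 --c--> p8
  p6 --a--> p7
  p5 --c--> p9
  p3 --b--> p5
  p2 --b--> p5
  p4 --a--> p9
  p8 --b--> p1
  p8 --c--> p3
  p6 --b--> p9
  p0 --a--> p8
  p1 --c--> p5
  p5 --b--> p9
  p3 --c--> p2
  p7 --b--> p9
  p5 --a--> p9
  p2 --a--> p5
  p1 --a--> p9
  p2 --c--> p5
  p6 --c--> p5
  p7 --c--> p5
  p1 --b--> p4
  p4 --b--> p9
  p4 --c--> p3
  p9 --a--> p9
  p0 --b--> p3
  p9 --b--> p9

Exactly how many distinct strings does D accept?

The useful subgraph on states {p1, p2, p3, p4, p5, p6, p7} is acyclic, so L(D) is finite; the longest accepting path visits 7 useful states, giving maximum string length 6.
Counting accepting paths from p6 by length: 1 of length 0, 2 of length 1, 2 of length 2, 2 of length 3, 1 of length 4, 3 of length 5, 6 of length 6. Total 17.

17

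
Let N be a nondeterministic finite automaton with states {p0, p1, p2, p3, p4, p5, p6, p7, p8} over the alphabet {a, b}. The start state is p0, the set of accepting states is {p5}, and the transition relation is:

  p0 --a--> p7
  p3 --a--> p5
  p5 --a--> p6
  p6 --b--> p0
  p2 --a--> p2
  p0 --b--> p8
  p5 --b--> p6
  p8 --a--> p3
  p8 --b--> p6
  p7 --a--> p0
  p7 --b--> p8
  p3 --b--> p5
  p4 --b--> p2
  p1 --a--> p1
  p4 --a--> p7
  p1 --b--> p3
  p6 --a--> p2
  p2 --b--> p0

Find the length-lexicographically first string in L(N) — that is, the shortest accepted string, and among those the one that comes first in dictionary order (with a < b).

baa

A breadth-first search from p0 reaches an accepting state first via the path p0 → p8 → p3 → p5 on input baa.
No string of length < 3 is accepted (BFS exhausts all shorter strings without reaching an accepting state), and baa is the lexicographically least accepting string of length 3.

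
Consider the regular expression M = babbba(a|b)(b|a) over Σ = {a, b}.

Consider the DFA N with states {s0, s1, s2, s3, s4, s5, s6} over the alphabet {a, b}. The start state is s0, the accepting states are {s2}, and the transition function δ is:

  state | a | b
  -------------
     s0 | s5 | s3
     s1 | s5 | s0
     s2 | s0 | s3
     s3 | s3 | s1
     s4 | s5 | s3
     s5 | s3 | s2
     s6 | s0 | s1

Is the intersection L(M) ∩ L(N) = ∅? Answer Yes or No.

Converting the expression M to a DFA (subset construction, then merging equivalent states) gives the minimal DFA with states {m0, m1, m2, m3, m4, m5, m6, m7, m8, m9}, start state m0, accepting states {m9} and transitions m0: a→m1, b→m2; m1: a→m1, b→m1; m2: a→m3, b→m1; m3: a→m1, b→m4; m4: a→m1, b→m5; m5: a→m1, b→m6; m6: a→m7, b→m1; m7: a→m8, b→m8; m8: a→m9, b→m9; m9: a→m1, b→m1.
Exploring the product automaton M × N from the start pair (m0, s0), following both machines on each input symbol, reaches 18 state pairs: (m0, s0), (m1, s5), (m2, s3), (m1, s3), (m1, s2), (m3, s3), (m1, s1), (m1, s0), (m4, s1), (m5, s0), (m6, s3), (m7, s3), (m8, s3), (m8, s1), (m9, s3), (m9, s1), (m9, s5), (m9, s0).
M accepts in {m9} and N accepts in {s2}; no reachable pair has both components accepting, so no string drives both machines to acceptance simultaneously and L(M) ∩ L(N) = ∅.
So no string is accepted by both, and the intersection is empty.

Yes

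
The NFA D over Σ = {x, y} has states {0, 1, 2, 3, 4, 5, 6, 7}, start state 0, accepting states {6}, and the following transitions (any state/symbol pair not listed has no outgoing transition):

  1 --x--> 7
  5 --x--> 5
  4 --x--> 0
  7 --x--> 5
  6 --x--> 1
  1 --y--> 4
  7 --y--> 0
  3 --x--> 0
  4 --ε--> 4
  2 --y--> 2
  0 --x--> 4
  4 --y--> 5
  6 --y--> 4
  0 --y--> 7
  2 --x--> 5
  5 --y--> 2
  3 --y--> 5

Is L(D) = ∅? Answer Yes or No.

Yes

The states reachable from the start state are {0, 2, 4, 5, 7}.
None of the accepting states {6} is reachable, so no string is accepted and L(D) = ∅.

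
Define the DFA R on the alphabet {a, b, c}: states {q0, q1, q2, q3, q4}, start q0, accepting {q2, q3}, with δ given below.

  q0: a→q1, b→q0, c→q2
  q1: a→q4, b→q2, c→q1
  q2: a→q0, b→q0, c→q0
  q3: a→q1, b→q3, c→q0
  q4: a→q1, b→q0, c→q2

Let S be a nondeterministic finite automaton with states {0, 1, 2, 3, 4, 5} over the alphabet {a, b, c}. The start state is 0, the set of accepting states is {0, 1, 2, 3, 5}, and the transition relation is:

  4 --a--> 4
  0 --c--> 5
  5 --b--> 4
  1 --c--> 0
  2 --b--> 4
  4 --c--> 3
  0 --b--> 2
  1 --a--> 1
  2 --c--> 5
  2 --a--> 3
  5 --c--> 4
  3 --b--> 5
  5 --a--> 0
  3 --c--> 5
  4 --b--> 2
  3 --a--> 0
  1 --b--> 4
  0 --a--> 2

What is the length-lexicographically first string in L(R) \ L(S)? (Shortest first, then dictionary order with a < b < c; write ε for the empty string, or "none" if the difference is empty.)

The string ab is accepted by R but not by S.
No shorter string lies in the difference, and ab is the lexicographically first length-2 string in L(R) \ L(S).

ab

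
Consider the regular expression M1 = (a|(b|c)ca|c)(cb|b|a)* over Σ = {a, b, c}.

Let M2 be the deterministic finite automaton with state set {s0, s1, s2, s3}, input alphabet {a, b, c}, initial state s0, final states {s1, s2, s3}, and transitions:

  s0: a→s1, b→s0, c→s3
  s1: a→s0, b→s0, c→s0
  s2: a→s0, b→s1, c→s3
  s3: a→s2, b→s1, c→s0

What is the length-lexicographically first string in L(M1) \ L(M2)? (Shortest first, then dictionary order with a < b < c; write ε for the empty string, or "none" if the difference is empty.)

aa

The string aa is accepted by M1 but not by M2.
No shorter string lies in the difference, and aa is the lexicographically first length-2 string in L(M1) \ L(M2).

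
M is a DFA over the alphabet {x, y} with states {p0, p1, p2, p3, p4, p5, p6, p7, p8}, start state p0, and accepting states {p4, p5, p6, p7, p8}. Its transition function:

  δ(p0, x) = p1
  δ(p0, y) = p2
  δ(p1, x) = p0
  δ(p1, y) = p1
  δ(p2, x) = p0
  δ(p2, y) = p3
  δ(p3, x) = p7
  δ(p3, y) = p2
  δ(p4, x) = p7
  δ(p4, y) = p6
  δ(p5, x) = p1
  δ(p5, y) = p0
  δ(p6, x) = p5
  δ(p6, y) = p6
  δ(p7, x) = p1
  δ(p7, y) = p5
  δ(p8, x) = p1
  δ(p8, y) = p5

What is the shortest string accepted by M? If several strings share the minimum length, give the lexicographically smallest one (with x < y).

yyx

A breadth-first search from p0 reaches an accepting state first via the path p0 → p2 → p3 → p7 on input yyx.
No string of length < 3 is accepted (BFS exhausts all shorter strings without reaching an accepting state), and yyx is the lexicographically least accepting string of length 3.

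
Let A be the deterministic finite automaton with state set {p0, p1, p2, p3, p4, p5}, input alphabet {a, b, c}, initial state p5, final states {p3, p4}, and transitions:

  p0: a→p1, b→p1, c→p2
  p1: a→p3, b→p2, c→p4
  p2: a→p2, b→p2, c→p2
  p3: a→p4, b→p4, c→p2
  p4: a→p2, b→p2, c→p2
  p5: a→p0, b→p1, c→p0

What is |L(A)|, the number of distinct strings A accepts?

The useful subgraph on states {p0, p1, p3, p4, p5} is acyclic, so L(A) is finite; the longest accepting path visits 5 useful states, giving maximum string length 4.
Counting accepting paths from p5 by length: 2 of length 2, 10 of length 3, 8 of length 4. Total 20.

20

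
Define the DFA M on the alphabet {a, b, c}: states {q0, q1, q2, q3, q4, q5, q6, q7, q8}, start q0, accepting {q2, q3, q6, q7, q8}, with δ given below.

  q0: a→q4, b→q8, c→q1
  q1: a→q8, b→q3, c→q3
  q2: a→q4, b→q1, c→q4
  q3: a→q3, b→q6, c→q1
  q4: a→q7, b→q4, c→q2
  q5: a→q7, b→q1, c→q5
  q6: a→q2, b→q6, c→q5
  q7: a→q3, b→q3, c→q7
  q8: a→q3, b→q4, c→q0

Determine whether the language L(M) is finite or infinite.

State q0 is reachable from the start and can reach an accepting state, and it lies on the cycle q0 → q8 → q0.
Traversing that cycle any number of times yields accepted strings of unbounded length, so the language is infinite.

infinite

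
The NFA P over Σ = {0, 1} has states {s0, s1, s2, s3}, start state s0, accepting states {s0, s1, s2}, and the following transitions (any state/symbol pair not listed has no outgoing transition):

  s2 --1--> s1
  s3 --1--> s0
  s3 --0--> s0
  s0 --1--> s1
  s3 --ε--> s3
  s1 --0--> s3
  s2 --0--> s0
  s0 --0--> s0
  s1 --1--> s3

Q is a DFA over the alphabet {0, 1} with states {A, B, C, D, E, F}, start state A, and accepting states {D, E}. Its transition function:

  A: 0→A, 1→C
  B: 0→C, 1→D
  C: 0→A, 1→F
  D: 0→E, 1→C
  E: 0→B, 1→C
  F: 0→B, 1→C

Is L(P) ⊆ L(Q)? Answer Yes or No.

No

The empty string ε is in L(P) but not in L(Q).
So L(P) ⊄ L(Q).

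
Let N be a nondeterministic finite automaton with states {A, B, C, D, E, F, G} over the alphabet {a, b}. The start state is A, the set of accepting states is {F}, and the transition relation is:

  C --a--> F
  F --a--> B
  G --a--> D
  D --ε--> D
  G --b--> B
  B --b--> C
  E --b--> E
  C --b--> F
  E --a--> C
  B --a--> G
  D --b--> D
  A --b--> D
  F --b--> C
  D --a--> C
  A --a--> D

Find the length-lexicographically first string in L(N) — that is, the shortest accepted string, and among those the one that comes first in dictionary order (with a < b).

aaa

A breadth-first search from A reaches an accepting state first via the path A → D → C → F on input aaa.
No string of length < 3 is accepted (BFS exhausts all shorter strings without reaching an accepting state), and aaa is the lexicographically least accepting string of length 3.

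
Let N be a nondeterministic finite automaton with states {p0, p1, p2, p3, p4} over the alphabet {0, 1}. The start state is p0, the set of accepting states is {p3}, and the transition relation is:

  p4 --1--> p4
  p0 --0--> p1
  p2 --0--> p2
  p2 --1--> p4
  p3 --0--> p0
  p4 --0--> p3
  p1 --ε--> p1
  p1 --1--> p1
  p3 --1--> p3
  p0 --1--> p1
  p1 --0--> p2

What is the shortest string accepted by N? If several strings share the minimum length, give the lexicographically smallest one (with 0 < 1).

A breadth-first search from p0 reaches an accepting state first via the path p0 → p1 → p2 → p4 → p3 on input 0010.
No string of length < 4 is accepted (BFS exhausts all shorter strings without reaching an accepting state), and 0010 is the lexicographically least accepting string of length 4.

0010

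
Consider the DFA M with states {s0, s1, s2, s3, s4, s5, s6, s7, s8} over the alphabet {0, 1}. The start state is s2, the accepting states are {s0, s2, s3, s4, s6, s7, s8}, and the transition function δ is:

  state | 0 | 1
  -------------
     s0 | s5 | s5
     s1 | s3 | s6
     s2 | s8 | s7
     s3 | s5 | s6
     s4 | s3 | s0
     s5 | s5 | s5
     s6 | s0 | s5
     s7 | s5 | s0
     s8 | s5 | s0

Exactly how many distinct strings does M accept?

The useful subgraph on states {s0, s2, s7, s8} is acyclic, so L(M) is finite; the longest accepting path visits 3 useful states, giving maximum string length 2.
Counting accepting paths from s2 by length: 1 of length 0, 2 of length 1, 2 of length 2. Total 5.

5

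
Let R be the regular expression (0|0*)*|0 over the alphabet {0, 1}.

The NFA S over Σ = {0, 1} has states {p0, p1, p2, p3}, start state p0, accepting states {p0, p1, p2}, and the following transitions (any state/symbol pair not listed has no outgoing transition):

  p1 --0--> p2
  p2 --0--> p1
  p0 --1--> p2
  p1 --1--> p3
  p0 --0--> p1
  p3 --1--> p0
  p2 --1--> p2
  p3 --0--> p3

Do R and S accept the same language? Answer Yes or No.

The string 1 is accepted by S but rejected by R.
So L(R) ≠ L(S).

No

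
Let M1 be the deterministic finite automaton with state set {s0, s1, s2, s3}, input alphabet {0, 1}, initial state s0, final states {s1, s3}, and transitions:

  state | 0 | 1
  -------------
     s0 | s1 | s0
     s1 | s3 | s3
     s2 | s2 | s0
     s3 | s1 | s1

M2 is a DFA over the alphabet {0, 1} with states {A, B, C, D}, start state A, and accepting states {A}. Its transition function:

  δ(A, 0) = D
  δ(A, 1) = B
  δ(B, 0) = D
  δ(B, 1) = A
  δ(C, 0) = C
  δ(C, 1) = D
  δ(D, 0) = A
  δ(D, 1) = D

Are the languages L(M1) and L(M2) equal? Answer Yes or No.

No

The string 0 is accepted by M1 but rejected by M2.
So L(M1) ≠ L(M2).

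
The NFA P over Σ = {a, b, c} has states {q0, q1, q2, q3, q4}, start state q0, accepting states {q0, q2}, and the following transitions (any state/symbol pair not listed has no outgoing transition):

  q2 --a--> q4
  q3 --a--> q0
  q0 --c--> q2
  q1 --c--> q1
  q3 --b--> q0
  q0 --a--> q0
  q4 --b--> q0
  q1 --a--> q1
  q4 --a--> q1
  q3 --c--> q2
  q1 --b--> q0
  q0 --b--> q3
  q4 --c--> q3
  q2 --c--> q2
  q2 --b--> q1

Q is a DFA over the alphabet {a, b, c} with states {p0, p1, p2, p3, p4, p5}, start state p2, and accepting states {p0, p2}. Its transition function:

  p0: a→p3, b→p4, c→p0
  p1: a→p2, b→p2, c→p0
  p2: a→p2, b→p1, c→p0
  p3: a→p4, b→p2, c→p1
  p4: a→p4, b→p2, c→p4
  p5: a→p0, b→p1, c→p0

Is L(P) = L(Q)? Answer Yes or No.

Yes

Exploring the product automaton P × Q from the start pair (q0, p2), following both machines on each input symbol, reaches 5 state pairs: (q0, p2), (q3, p1), (q2, p0), (q4, p3), (q1, p4).
P accepts in {q0, q2} and Q accepts in {p0, p2}. In every reachable pair the two components are either both accepting — (q0, p2), (q2, p0) — or both non-accepting, so no string is accepted by exactly one of the machines: L(P) \ L(Q) and L(Q) \ L(P) are both empty.
Hence every string is accepted by P iff it is accepted by Q, and the two languages coincide.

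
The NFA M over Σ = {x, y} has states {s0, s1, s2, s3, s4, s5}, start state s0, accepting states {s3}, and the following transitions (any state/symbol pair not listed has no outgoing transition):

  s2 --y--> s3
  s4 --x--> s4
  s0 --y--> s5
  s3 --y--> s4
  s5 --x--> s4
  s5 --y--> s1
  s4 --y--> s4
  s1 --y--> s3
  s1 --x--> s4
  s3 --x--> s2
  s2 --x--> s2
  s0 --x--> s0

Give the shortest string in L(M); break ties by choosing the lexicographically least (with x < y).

yyy

A breadth-first search from s0 reaches an accepting state first via the path s0 → s5 → s1 → s3 on input yyy.
No string of length < 3 is accepted (BFS exhausts all shorter strings without reaching an accepting state), and yyy is the lexicographically least accepting string of length 3.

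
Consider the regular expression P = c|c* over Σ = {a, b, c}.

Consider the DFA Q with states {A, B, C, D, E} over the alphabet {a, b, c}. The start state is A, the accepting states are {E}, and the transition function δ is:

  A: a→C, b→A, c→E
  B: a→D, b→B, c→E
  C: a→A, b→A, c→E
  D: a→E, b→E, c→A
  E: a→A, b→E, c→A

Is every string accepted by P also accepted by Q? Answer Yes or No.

The empty string ε is in L(P) but not in L(Q).
So L(P) ⊄ L(Q).

No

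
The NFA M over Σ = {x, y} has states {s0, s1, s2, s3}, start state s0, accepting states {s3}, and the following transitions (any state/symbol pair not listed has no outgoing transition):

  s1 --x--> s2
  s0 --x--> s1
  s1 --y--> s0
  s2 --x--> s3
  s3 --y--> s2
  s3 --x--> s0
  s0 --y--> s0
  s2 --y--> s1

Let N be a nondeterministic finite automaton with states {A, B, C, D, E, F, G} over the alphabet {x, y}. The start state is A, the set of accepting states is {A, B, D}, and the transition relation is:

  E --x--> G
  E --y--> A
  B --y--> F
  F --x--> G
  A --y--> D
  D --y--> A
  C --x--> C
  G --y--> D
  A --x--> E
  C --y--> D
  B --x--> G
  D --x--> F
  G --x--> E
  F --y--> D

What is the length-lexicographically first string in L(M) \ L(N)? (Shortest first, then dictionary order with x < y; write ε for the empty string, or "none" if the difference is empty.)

The string xxx is accepted by M but not by N.
No shorter string lies in the difference, and xxx is the lexicographically first length-3 string in L(M) \ L(N).

xxx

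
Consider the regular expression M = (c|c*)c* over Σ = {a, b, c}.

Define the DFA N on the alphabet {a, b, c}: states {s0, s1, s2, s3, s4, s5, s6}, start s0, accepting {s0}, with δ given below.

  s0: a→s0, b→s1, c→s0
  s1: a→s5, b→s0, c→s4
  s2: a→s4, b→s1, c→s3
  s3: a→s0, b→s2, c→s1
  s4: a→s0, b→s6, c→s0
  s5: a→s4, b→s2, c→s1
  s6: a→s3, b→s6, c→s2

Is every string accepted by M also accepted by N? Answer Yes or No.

Yes

Converting the expression M to a DFA (subset construction, then merging equivalent states) gives the minimal DFA with states {m0, m1}, start state m0, accepting states {m0} and transitions m0: a→m1, b→m1, c→m0; m1: a→m1, b→m1, c→m1.
Exploring the product automaton M × N from the start pair (m0, s0), following both machines on each input symbol, reaches 8 state pairs: (m0, s0), (m1, s0), (m1, s1), (m1, s5), (m1, s4), (m1, s2), (m1, s6), (m1, s3).
M accepts in {m0} and N accepts in {s0}. The reachable pairs whose M-component is accepting are (m0, s0); in each of them the N-component is accepting too, so the product for L(M) \ L(N) (M-component accepting, N-component rejecting) has no reachable accepting pair and the difference is empty.
Hence every string in L(M) is also in L(N).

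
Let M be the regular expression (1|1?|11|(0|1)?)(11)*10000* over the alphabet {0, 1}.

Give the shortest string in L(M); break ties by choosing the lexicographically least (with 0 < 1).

1000

By inspection of the expression, no string of length less than 4 matches, and 1000 is the lexicographically first match of length 4.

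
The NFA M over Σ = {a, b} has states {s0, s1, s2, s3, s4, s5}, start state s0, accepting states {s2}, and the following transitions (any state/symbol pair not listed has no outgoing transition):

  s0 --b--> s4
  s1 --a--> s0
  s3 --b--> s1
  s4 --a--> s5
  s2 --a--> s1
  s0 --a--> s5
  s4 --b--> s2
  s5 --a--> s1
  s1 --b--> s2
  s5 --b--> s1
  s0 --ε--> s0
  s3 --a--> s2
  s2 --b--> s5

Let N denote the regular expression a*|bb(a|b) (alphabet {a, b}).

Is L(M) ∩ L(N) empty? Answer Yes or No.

Yes

Converting the expression N to a DFA (subset construction, then merging equivalent states) gives the minimal DFA with states {n0, n1, n2, n3, n4, n5}, start state n0, accepting states {n0, n1, n5} and transitions n0: a→n1, b→n2; n1: a→n1, b→n3; n2: a→n3, b→n4; n3: a→n3, b→n3; n4: a→n5, b→n5; n5: a→n3, b→n3.
Exploring the product automaton M × N from the start pair (s0, n0), following both machines on each input symbol, reaches 13 state pairs: (s0, n0), (s5, n1), (s4, n2), (s1, n1), (s1, n3), (s5, n3), (s2, n4), (s0, n1), (s2, n3), (s0, n3), (s1, n5), (s5, n5), (s4, n3).
M accepts in {s2} and N accepts in {n0, n1, n5}; no reachable pair has both components accepting, so no string drives both machines to acceptance simultaneously and L(M) ∩ L(N) = ∅.
So no string is accepted by both, and the intersection is empty.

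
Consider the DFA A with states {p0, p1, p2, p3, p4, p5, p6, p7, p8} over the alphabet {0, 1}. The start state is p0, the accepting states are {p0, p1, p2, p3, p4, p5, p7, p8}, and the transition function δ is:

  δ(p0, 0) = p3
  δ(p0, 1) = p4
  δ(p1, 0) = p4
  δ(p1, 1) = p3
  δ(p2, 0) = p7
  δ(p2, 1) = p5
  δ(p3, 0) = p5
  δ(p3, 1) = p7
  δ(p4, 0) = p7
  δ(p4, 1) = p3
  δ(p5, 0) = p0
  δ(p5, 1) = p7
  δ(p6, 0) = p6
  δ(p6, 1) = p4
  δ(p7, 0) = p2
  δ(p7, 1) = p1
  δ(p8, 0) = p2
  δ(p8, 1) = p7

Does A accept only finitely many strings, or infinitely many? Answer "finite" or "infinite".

infinite

State p0 is reachable from the start and can reach an accepting state, and it lies on the cycle p0 → p3 → p5 → p0.
Traversing that cycle any number of times yields accepted strings of unbounded length, so the language is infinite.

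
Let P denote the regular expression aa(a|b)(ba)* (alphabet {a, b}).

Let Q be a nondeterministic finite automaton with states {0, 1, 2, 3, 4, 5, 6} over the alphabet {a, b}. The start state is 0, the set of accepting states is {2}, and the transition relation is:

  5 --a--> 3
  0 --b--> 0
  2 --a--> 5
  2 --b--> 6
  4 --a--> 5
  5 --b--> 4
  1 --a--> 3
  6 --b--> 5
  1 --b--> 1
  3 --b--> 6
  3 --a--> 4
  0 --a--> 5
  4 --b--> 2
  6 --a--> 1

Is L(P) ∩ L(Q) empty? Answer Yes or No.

Yes

Converting the expression P to a DFA (subset construction, then merging equivalent states) gives the minimal DFA with states {p0, p1, p2, p3, p4, p5}, start state p0, accepting states {p4} and transitions p0: a→p1, b→p2; p1: a→p3, b→p2; p2: a→p2, b→p2; p3: a→p4, b→p4; p4: a→p2, b→p5; p5: a→p4, b→p2.
Exploring the product automaton P × Q from the start pair (p0, 0), following both machines on each input symbol, reaches 20 state pairs: (p0, 0), (p1, 5), (p2, 0), (p3, 3), (p2, 4), (p2, 5), (p4, 4), (p4, 6), (p2, 2), (p2, 3), (p5, 2), (p2, 1), (p5, 5), (p2, 6), (p4, 5), (p4, 3), (p5, 4), (p5, 6), (p4, 1), (p5, 1).
P accepts in {p4} and Q accepts in {2}; no reachable pair has both components accepting, so no string drives both machines to acceptance simultaneously and L(P) ∩ L(Q) = ∅.
So no string is accepted by both, and the intersection is empty.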